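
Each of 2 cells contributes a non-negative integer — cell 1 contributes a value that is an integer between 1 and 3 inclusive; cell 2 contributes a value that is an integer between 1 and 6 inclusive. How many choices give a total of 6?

The generating function for the choices is (q + q^2 + q^3)·(q + q^2 + q^3 + q^4 + q^5 + q^6); the count is [q^6].
(q + q^2 + q^3) has coefficients 0,1,1,1 for degrees 0…3.
(q + q^2 + q^3 + q^4 + q^5 + q^6) has coefficients 0,1,1,1,1,1,1 for degrees 0…6.
[q^6] = 1·1 + 1·1 + 1·1 = 3.

3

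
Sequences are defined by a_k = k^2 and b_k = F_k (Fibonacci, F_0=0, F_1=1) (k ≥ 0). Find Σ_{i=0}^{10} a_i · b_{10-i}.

839

Write out a_i and b_{10-i} for i = 0,…,10 and sum the products.
Σ = 0·55 + 1·34 + 4·21 + 9·13 + 16·8 + 25·5 + 36·3 + 49·2 + 64·1 + 81·1 + 100·0 = 839.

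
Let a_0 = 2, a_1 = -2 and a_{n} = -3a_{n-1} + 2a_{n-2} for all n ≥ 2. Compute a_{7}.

The ordinary generating function has denominator 1 + 3t - 2t^2.
Iterating the recurrence: a_0,…,a_{7} = 2, -2, 10, -34, 122, -434, 1546, -5506.

-5506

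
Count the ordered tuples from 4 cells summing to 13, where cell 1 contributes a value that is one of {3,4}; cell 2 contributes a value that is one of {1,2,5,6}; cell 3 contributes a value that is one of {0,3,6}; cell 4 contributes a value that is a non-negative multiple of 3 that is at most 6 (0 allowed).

The generating function for the choices is (y^3 + y^4)·(y + y^2 + y^5 + y^6)·(1 + y^3 + y^6)·(1 + y^3 + y^6); the count is [y^13].
(y^3 + y^4) has coefficients 0,0,0,1,1 for degrees 0…4.
(y + y^2 + y^5 + y^6) has coefficients 0,1,1,0,0,1,1,0,0,0,0,0,0,0 for degrees 0…13.
Multiplying by (1 + y^3 + y^6) gives running coefficients 0,1,1,0,1,2,1,1,2,1,0,1,1,0 for degrees 0…13.
Finally multiplying by (1 + y^3 + y^6), the product of all factors after the first has coefficients 0,1,1,0,2,3,1,3,5,2,2,5,3,1 for degrees 0…13.
[y^13] = 1·2 + 1·2 = 4.

4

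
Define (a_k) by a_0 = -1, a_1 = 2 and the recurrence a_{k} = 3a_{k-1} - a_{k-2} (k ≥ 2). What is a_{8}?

The ordinary generating function has denominator 1 - 3x + x^2.
Iterating the recurrence: a_0,…,a_{8} = -1, 2, 7, 19, 50, 131, 343, 898, 2351.

2351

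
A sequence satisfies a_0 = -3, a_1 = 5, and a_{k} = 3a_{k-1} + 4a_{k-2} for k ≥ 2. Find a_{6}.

1635

The ordinary generating function has denominator 1 - 3t - 4t^2.
Iterating the recurrence: a_0,…,a_{6} = -3, 5, 3, 29, 99, 413, 1635.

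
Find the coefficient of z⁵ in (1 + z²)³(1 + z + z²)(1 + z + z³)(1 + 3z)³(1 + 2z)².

(1 + z²)³ has coefficients 1,0,3,0,3,0 for degrees 0…5.
(1 + z + z²) has coefficients 1,1,1,0,0,0 for degrees 0…5.
Multiplying by (1 + z + z³) gives running coefficients 1,2,2,2,1,1 for degrees 0…5.
Multiplying by (1 + 3z)³ gives running coefficients 1,11,47,101,127,118 for degrees 0…5.
Finally multiplying by (1 + 2z)², the product of all factors after the first has coefficients 1,15,95,333,719,1030 for degrees 0…5.
[z⁵] = 1·1030 + 3·333 + 3·15 = 2074.

2074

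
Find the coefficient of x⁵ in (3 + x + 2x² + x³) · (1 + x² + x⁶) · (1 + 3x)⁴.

(3 + x + 2x² + x³) has coefficients 3,1,2,1 for degrees 0…3.
(1 + x² + x⁶) has coefficients 1,0,1,0,0,0 for degrees 0…5.
Finally multiplying by (1 + 3x)⁴, the product of all factors after the first has coefficients 1,12,55,120,135,108 for degrees 0…5.
[x⁵] = 3·108 + 1·135 + 2·120 + 1·55 = 754.

754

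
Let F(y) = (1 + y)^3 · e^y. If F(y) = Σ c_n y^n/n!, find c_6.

229

The EGF product rule gives c_6 = Σ_{k_1+k_2=6} C(6; k_1,k_2) · ∏ g_i(k_i), where (1+y)^3 gives the falling factorial (3)_k; e^y gives (1)^k.
g_1(k) for k = 0…6: 1, 3, 6, 6, 0, 0, 0.
g_2(k) for k = 0…6: 1, 1, 1, 1, 1, 1, 1.
c_6 = Σ_k C(6,k)·g_1(k)·g_2(6−k) = 1·1·1 + 6·3·1 + 15·6·1 + 20·6·1 = 1 + 18 + 90 + 120 = 229.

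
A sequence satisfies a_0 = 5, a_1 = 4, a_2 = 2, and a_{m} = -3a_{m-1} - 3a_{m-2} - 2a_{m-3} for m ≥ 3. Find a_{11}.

-7522

The ordinary generating function has denominator 1 + 3t + 3t^2 + 2t^3.
Iterating the recurrence: a_0,…,a_{11} = 5, 4, 2, -28, 70, -130, 236, -458, 926, -1876, 3766, -7522.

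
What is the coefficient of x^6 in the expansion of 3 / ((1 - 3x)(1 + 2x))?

1389

Partial fractions give a closed form: a_n = (9/5)·3^n + (6/5)·(-2)^n.
At n = 6: a_6 = 1389.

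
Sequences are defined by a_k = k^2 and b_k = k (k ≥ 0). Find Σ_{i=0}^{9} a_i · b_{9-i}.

Write out a_i and b_{9-i} for i = 0,…,9 and sum the products.
Σ = 0·9 + 1·8 + 4·7 + 9·6 + 16·5 + 25·4 + 36·3 + 49·2 + 64·1 + 81·0 = 540.

540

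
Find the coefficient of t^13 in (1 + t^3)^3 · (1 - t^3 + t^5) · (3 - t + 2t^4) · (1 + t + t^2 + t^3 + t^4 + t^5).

10

(1 + t^3)^3 has coefficients 1,0,0,3,0,0,3,0,0,1 for degrees 0…9.
(1 - t^3 + t^5) has coefficients 1,0,0,-1,0,1,0,0,0,0,0,0,0,0 for degrees 0…13.
Multiplying by (3 - t + 2t^4) gives running coefficients 3,-1,0,-3,3,3,-1,-2,0,2,0,0,0,0 for degrees 0…13.
Finally multiplying by (1 + t + t^2 + t^3 + t^4 + t^5), the product of all factors after the first has coefficients 3,2,2,-1,2,5,1,0,0,5,2,-1,0,2 for degrees 0…13.
[t^13] = 1·2 + 3·2 + 3·0 + 1·2 = 10.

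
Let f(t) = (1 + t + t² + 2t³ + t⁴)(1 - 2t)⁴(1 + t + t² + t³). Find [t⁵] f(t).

(1 + t + t² + 2t³ + t⁴) has coefficients 1,1,1,2,1 for degrees 0…4.
(1 - 2t)⁴ has coefficients 1,-8,24,-32,16,0 for degrees 0…5.
Finally multiplying by (1 + t + t² + t³), the product of all factors after the first has coefficients 1,-7,17,-15,0,8 for degrees 0…5.
[t⁵] = 1·8 + 1·0 + 1·(-15) + 2·17 + 1·(-7) = 20.

20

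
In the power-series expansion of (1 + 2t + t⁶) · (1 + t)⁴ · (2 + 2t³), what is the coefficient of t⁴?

(1 + 2t + t⁶) has coefficients 1,2,0,0,0 for degrees 0…4.
(1 + t)⁴ has coefficients 1,4,6,4,1 for degrees 0…4.
Finally multiplying by (2 + 2t³), the product of all factors after the first has coefficients 2,8,12,10,10 for degrees 0…4.
[t⁴] = 1·10 + 2·10 = 30.

30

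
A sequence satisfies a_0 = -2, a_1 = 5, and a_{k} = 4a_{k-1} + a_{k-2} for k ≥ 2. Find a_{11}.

The ordinary generating function has denominator 1 - 4y - y^2.
Iterating the recurrence: a_0,…,a_{11} = -2, 5, 18, 77, 326, 1381, 5850, 24781, 104974, 444677, 1883682, 7979405.

7979405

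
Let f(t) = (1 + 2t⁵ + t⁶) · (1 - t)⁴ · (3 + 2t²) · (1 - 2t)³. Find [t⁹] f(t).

618

(1 + 2t⁵ + t⁶) has coefficients 1,0,0,0,0,2,1 for degrees 0…6.
(1 - t)⁴ has coefficients 1,-4,6,-4,1,0,0,0,0,0 for degrees 0…9.
Multiplying by (3 + 2t²) gives running coefficients 3,-12,20,-20,15,-8,2,0,0,0 for degrees 0…9.
Finally multiplying by (1 - 2t)³, the product of all factors after the first has coefficients 3,-30,128,-308,471,-498,390,-228,88,-16 for degrees 0…9.
[t⁹] = 1·(-16) + 2·471 + 1·(-308) = 618.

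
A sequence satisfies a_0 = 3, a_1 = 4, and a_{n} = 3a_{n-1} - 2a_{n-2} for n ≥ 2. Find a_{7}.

130

The ordinary generating function has denominator 1 - 3z + 2z^2.
Iterating the recurrence: a_0,…,a_{7} = 3, 4, 6, 10, 18, 34, 66, 130.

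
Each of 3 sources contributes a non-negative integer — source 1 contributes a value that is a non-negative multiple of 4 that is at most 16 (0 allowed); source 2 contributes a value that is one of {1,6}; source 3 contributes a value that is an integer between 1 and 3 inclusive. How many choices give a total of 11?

2

The generating function for the choices is (1 + x⁴ + x⁸ + x¹² + x¹⁶)·(x + x⁶)·(x + x² + x³); the count is [x¹¹].
(1 + x⁴ + x⁸ + x¹² + x¹⁶) has coefficients 1,0,0,0,1,0,0,0,1,0,0,0 for degrees 0…11.
(x + x⁶) has coefficients 0,1,0,0,0,0,1,0,0,0,0,0 for degrees 0…11.
Finally multiplying by (x + x² + x³), the product of all factors after the first has coefficients 0,0,1,1,1,0,0,1,1,1,0,0 for degrees 0…11.
[x¹¹] = 1·0 + 1·1 + 1·1 = 2.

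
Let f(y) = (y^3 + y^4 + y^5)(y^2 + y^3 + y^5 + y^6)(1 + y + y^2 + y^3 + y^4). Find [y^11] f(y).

9

(y^3 + y^4 + y^5) has coefficients 0,0,0,1,1,1 for degrees 0…5.
(y^2 + y^3 + y^5 + y^6) has coefficients 0,0,1,1,0,1,1,0,0,0,0,0 for degrees 0…11.
Finally multiplying by (1 + y + y^2 + y^3 + y^4), the product of all factors after the first has coefficients 0,0,1,2,2,3,4,3,2,2,1,0 for degrees 0…11.
[y^11] = 1·2 + 1·3 + 1·4 = 9.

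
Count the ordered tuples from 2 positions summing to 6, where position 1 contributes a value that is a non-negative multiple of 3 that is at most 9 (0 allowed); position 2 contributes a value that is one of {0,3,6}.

3

The generating function for the choices is (1 + t³ + t⁶ + t⁹)·(1 + t³ + t⁶); the count is [t⁶].
(1 + t³ + t⁶ + t⁹) has coefficients 1,0,0,1,0,0,1 for degrees 0…6.
(1 + t³ + t⁶) has coefficients 1,0,0,1,0,0,1 for degrees 0…6.
[t⁶] = 1·1 + 1·1 + 1·1 = 3.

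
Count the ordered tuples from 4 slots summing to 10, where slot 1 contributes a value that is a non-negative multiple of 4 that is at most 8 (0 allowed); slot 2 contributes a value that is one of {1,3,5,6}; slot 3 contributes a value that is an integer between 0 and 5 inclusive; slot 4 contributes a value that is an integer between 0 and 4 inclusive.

The generating function for the choices is (1 + z^4 + z^8)·(z + z^3 + z^5 + z^6)·(1 + z + z^2 + z^3 + z^4 + z^5)·(1 + z + z^2 + z^3 + z^4); the count is [z^10].
(1 + z^4 + z^8) has coefficients 1,0,0,0,1,0,0,0,1 for degrees 0…8.
(z + z^3 + z^5 + z^6) has coefficients 0,1,0,1,0,1,1,0,0,0,0 for degrees 0…10.
Multiplying by (1 + z + z^2 + z^3 + z^4 + z^5) gives running coefficients 0,1,1,2,2,3,4,3,3,2,2 for degrees 0…10.
Finally multiplying by (1 + z + z^2 + z^3 + z^4), the product of all factors after the first has coefficients 0,1,2,4,6,9,12,14,15,15,14 for degrees 0…10.
[z^10] = 1·14 + 1·12 + 1·2 = 28.

28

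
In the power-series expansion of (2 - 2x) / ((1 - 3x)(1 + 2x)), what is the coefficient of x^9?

15132

The denominator gives the recurrence a_n = a_(n−1) + 6a_(n−2) for n ≥ 3; the numerator fixes a_0 = 2, a_1 = 0, a_2 = 12.
Iterating: 2, 0, 12, 12, 84, 156, 660, 1596, 5556, 15132, so a_9 = 15132.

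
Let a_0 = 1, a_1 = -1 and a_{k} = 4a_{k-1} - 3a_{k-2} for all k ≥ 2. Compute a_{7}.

The ordinary generating function has denominator 1 - 4x + 3x^2.
Iterating the recurrence: a_0,…,a_{7} = 1, -1, -7, -25, -79, -241, -727, -2185.

-2185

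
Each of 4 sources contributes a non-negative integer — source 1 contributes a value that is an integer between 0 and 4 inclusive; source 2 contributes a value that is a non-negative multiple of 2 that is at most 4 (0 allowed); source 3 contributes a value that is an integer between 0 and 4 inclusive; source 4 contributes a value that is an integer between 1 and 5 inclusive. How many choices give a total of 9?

The generating function for the choices is (1 + t + t^2 + t^3 + t^4)·(1 + t^2 + t^4)·(1 + t + t^2 + t^3 + t^4)·(t + t^2 + t^3 + t^4 + t^5); the count is [t^9].
(1 + t + t^2 + t^3 + t^4) has coefficients 1,1,1,1,1 for degrees 0…4.
(1 + t^2 + t^4) has coefficients 1,0,1,0,1,0,0,0,0,0 for degrees 0…9.
Multiplying by (1 + t + t^2 + t^3 + t^4) gives running coefficients 1,1,2,2,3,2,2,1,1,0 for degrees 0…9.
Finally multiplying by (t + t^2 + t^3 + t^4 + t^5), the product of all factors after the first has coefficients 0,1,2,4,6,9,10,11,10,9 for degrees 0…9.
[t^9] = 1·9 + 1·10 + 1·11 + 1·10 + 1·9 = 49.

49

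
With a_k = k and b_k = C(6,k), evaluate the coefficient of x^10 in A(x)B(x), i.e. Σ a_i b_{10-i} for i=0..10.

This is [x^10] in the product of the two ordinary generating functions.
Σ = 0·0 + 1·0 + 2·0 + 3·0 + 4·1 + 5·6 + 6·15 + 7·20 + 8·15 + 9·6 + 10·1 = 448.

448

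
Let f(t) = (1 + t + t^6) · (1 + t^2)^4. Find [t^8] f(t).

5

(1 + t + t^6) has coefficients 1,1,0,0,0,0,1 for degrees 0…6.
(1 + t^2)^4 has coefficients 1,0,4,0,6,0,4,0,1 for degrees 0…8.
[t^8] = 1·1 + 1·0 + 1·4 = 5.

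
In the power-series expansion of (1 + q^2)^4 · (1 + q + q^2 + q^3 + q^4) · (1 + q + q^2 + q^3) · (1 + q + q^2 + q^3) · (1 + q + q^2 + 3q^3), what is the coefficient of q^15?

(1 + q^2)^4 has coefficients 1,0,4,0,6,0,4,0,1 for degrees 0…8.
(1 + q + q^2 + q^3 + q^4) has coefficients 1,1,1,1,1,0,0,0,0,0,0,0,0,0,0,0 for degrees 0…15.
Multiplying by (1 + q + q^2 + q^3) gives running coefficients 1,2,3,4,4,3,2,1,0,0,0,0,0,0,0,0 for degrees 0…15.
Multiplying by (1 + q + q^2 + q^3) gives running coefficients 1,3,6,10,13,14,13,10,6,3,1,0,0,0,0,0 for degrees 0…15.
Finally multiplying by (1 + q + q^2 + 3q^3), the product of all factors after the first has coefficients 1,4,10,22,38,55,70,76,71,58,40,22,10,3,0,0 for degrees 0…15.
[q^15] = 1·0 + 4·3 + 6·22 + 4·58 + 1·76 = 452.

452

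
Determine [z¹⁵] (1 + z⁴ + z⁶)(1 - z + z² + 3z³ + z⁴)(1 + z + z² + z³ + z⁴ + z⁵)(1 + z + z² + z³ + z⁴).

29

(1 + z⁴ + z⁶) has coefficients 1,0,0,0,1,0,1 for degrees 0…6.
(1 - z + z² + 3z³ + z⁴) has coefficients 1,-1,1,3,1,0,0,0,0,0,0,0,0,0,0,0 for degrees 0…15.
Multiplying by (1 + z + z² + z³ + z⁴ + z⁵) gives running coefficients 1,0,1,4,5,5,4,5,4,1,0,0,0,0,0,0 for degrees 0…15.
Finally multiplying by (1 + z + z² + z³ + z⁴), the product of all factors after the first has coefficients 1,1,2,6,11,15,19,23,23,19,14,10,5,1,0,0 for degrees 0…15.
[z¹⁵] = 1·0 + 1·10 + 1·19 = 29.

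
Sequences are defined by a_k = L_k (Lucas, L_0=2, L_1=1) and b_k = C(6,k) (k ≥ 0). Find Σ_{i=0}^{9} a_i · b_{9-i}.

Write out a_i and b_{9-i} for i = 0,…,9 and sum the products.
Σ = 2·0 + 1·0 + 3·0 + 4·1 + 7·6 + 11·15 + 18·20 + 29·15 + 47·6 + 76·1 = 1364.

1364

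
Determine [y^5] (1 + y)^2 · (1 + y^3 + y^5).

(1 + y)^2 has coefficients 1,2,1 for degrees 0…2.
(1 + y^3 + y^5) has coefficients 1,0,0,1,0,1 for degrees 0…5.
[y^5] = 1·1 + 2·0 + 1·1 = 2.

2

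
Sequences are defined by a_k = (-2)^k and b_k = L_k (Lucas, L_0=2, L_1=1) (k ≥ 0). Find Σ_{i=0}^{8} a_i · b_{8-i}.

Write out a_i and b_{8-i} for i = 0,…,8 and sum the products.
Σ = 1·47 − 2·29 + 4·18 − 8·11 + 16·7 − 32·4 + 64·3 − 128·1 + 256·2 = 533.

533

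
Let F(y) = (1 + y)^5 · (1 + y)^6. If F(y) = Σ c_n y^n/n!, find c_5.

55440

The EGF product rule gives c_5 = Σ_{k_1+k_2=5} C(5; k_1,k_2) · ∏ g_i(k_i), where (1+y)^5 gives the falling factorial (5)_k; (1+y)^6 gives the falling factorial (6)_k.
g_1(k) for k = 0…5: 1, 5, 20, 60, 120, 120.
g_2(k) for k = 0…5: 1, 6, 30, 120, 360, 720.
c_5 = Σ_k C(5,k)·g_1(k)·g_2(5−k) = 1·1·720 + 5·5·360 + 10·20·120 + 10·60·30 + 5·120·6 + 1·120·1 = 720 + 9000 + 24000 + 18000 + 3600 + 120 = 55440.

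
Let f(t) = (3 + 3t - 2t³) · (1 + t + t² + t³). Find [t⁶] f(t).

-2

(3 + 3t - 2t³) has coefficients 3,3,0,-2 for degrees 0…3.
(1 + t + t² + t³) has coefficients 1,1,1,1,0,0,0 for degrees 0…6.
[t⁶] = 3·0 + 3·0 − 2·1 = -2.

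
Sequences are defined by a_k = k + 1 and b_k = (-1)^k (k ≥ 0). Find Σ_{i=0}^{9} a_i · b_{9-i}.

The convolution is the t^9 coefficient of A(t)B(t).
Σ = 1·(-1) + 2·1 + 3·(-1) + 4·1 + 5·(-1) + 6·1 + 7·(-1) + 8·1 + 9·(-1) + 10·1 = 5.

5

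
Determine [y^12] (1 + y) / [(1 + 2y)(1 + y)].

The denominator gives the recurrence a_n = −3a_(n−1) − 2a_(n−2) for n ≥ 2; the numerator fixes a_0 = 1, a_1 = -2.
Iterating: 1, -2, 4, -8, 16, -32, 64, -128, 256, -512, 1024, -2048, 4096, so a_12 = 4096.

4096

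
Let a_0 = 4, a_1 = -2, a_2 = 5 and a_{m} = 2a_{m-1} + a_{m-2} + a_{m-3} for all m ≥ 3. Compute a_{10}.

The ordinary generating function has denominator 1 - 2y - y^2 - y^3.
Iterating the recurrence: a_0,…,a_{10} = 4, -2, 5, 12, 27, 71, 181, 460, 1172, 2985, 7602.

7602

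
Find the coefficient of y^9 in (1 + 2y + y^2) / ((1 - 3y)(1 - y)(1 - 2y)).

152858

Partial fractions give a closed form: a_n = (8)·3^n + (2)·1^n + (-9)·2^n.
At n = 9: a_9 = 152858.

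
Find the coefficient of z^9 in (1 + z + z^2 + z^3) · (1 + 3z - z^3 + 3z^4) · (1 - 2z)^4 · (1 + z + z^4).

(1 + z + z^2 + z^3) has coefficients 1,1,1,1 for degrees 0…3.
(1 + 3z - z^3 + 3z^4) has coefficients 1,3,0,-1,3,0,0,0,0,0 for degrees 0…9.
Multiplying by (1 - 2z)^4 gives running coefficients 1,-5,0,39,-69,0,104,-112,48,0 for degrees 0…9.
Finally multiplying by (1 + z + z^4), the product of all factors after the first has coefficients 1,-4,-5,39,-29,-74,104,31,-133,48 for degrees 0…9.
[z^9] = 1·48 + 1·(-133) + 1·31 + 1·104 = 50.

50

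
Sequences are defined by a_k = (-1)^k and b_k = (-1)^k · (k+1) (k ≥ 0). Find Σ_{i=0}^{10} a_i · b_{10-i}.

This is [x^10] in the product of the two ordinary generating functions.
Σ = 1·11 − 1·(-10) + 1·9 − 1·(-8) + 1·7 − 1·(-6) + 1·5 − 1·(-4) + 1·3 − 1·(-2) + 1·1 = 66.

66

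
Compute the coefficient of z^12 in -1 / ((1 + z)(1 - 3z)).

The denominator gives the recurrence a_n = 2a_(n−1) + 3a_(n−2) for n ≥ 2; the numerator fixes a_0 = -1, a_1 = -2.
Iterating: -1, -2, -7, -20, -61, -182, -547, -1640, -4921, -14762, -44287, -132860, -398581, so a_12 = -398581.

-398581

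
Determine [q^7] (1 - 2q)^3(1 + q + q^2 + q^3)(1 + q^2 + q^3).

(1 - 2q)^3 has coefficients 1,-6,12,-8 for degrees 0…3.
(1 + q + q^2 + q^3) has coefficients 1,1,1,1,0,0,0,0 for degrees 0…7.
Finally multiplying by (1 + q^2 + q^3), the product of all factors after the first has coefficients 1,1,2,3,2,2,1,0 for degrees 0…7.
[q^7] = 1·0 − 6·1 + 12·2 − 8·2 = 2.

2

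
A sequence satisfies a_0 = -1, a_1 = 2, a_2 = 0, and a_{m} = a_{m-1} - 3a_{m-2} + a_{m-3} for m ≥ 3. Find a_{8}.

The ordinary generating function has denominator 1 - q + 3q^2 - q^3.
Iterating the recurrence: a_0,…,a_{8} = -1, 2, 0, -7, -5, 16, 24, -29, -85.

-85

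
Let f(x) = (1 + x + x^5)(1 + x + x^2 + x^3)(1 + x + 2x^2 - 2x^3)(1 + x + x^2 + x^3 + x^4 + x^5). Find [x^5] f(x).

21

(1 + x + x^5) has coefficients 1,1,0,0,0,1 for degrees 0…5.
(1 + x + x^2 + x^3) has coefficients 1,1,1,1,0,0 for degrees 0…5.
Multiplying by (1 + x + 2x^2 - 2x^3) gives running coefficients 1,2,4,2,1,0 for degrees 0…5.
Finally multiplying by (1 + x + x^2 + x^3 + x^4 + x^5), the product of all factors after the first has coefficients 1,3,7,9,10,10 for degrees 0…5.
[x^5] = 1·10 + 1·10 + 1·1 = 21.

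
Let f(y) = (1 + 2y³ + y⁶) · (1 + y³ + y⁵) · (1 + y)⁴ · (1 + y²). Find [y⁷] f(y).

(1 + 2y³ + y⁶) has coefficients 1,0,0,2,0,0,1 for degrees 0…6.
(1 + y³ + y⁵) has coefficients 1,0,0,1,0,1,0,0 for degrees 0…7.
Multiplying by (1 + y)⁴ gives running coefficients 1,4,6,5,5,7,8,7 for degrees 0…7.
Finally multiplying by (1 + y²), the product of all factors after the first has coefficients 1,4,7,9,11,12,13,14 for degrees 0…7.
[y⁷] = 1·14 + 2·11 + 1·4 = 40.

40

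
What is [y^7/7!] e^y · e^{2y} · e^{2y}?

78125

The EGF product rule gives c_7 = Σ_{k_1+k_2+k_3=7} C(7; k_1,k_2,k_3) · ∏ g_i(k_i), where e^y gives (1)^k; e^{2y} gives (2)^k; e^{2y} gives (2)^k.
g_1(k) for k = 0…7: 1, 1, 1, 1, 1, 1, 1, 1.
g_2(k) for k = 0…7: 1, 2, 4, 8, 16, 32, 64, 128.
g_3(k) for k = 0…7: 1, 2, 4, 8, 16, 32, 64, 128.
First combine the last two factors: h(k) = Σ_j C(k,j)·g_2(j)·g_3(k−j) for k = 0…7: 1, 4, 16, 64, 256, 1024, 4096, 16384.
c_7 = Σ_k C(7,k)·g_1(k)·h(7−k) = 1·1·16384 + 7·1·4096 + 21·1·1024 + 35·1·256 + 35·1·64 + 21·1·16 + 7·1·4 + 1·1·1 = 16384 + 28672 + 21504 + 8960 + 2240 + 336 + 28 + 1 = 78125.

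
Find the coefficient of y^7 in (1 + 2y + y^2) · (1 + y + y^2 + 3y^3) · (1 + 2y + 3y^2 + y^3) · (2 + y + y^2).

104

(1 + 2y + y^2) has coefficients 1,2,1 for degrees 0…2.
(1 + y + y^2 + 3y^3) has coefficients 1,1,1,3,0,0,0,0 for degrees 0…7.
Multiplying by (1 + 2y + 3y^2 + y^3) gives running coefficients 1,3,6,9,10,10,3,0 for degrees 0…7.
Finally multiplying by (2 + y + y^2), the product of all factors after the first has coefficients 2,7,16,27,35,39,26,13 for degrees 0…7.
[y^7] = 1·13 + 2·26 + 1·39 = 104.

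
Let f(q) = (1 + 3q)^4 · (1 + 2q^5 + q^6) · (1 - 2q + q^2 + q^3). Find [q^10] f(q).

-69

(1 + 3q)^4 has coefficients 1,12,54,108,81 for degrees 0…4.
(1 + 2q^5 + q^6) has coefficients 1,0,0,0,0,2,1,0,0,0,0 for degrees 0…10.
Finally multiplying by (1 - 2q + q^2 + q^3), the product of all factors after the first has coefficients 1,-2,1,1,0,2,-3,0,3,1,0 for degrees 0…10.
[q^10] = 1·0 + 12·1 + 54·3 + 108·0 + 81·(-3) = -69.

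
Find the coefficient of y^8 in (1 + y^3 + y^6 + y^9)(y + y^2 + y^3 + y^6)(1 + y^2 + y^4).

4

(1 + y^3 + y^6 + y^9) has coefficients 1,0,0,1,0,0,1,0,0 for degrees 0…8.
(y + y^2 + y^3 + y^6) has coefficients 0,1,1,1,0,0,1,0,0 for degrees 0…8.
Finally multiplying by (1 + y^2 + y^4), the product of all factors after the first has coefficients 0,1,1,2,1,2,2,1,1 for degrees 0…8.
[y^8] = 1·1 + 1·2 + 1·1 = 4.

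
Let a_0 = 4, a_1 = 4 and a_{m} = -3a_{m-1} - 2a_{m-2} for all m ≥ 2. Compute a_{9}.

4084

The ordinary generating function has denominator 1 + 3q + 2q^2.
Iterating the recurrence: a_0,…,a_{9} = 4, 4, -20, 52, -116, 244, -500, 1012, -2036, 4084.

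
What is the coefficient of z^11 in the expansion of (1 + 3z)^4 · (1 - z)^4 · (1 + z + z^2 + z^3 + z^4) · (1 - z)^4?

353

(1 + 3z)^4 has coefficients 1,12,54,108,81 for degrees 0…4.
(1 - z)^4 has coefficients 1,-4,6,-4,1,0,0,0,0,0,0,0 for degrees 0…11.
Multiplying by (1 + z + z^2 + z^3 + z^4) gives running coefficients 1,-3,3,-1,0,-1,3,-3,1,0,0,0 for degrees 0…11.
Finally multiplying by (1 - z)^4, the product of all factors after the first has coefficients 1,-7,21,-35,35,-22,14,-22,35,-35,21,-7 for degrees 0…11.
[z^11] = 1·(-7) + 12·21 + 54·(-35) + 108·35 + 81·(-22) = 353.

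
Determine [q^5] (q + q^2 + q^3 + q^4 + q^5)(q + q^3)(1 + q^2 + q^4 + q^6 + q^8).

3

(q + q^2 + q^3 + q^4 + q^5) has coefficients 0,1,1,1,1,1 for degrees 0…5.
(q + q^3) has coefficients 0,1,0,1,0,0 for degrees 0…5.
Finally multiplying by (1 + q^2 + q^4 + q^6 + q^8), the product of all factors after the first has coefficients 0,1,0,2,0,2 for degrees 0…5.
[q^5] = 1·0 + 1·2 + 1·0 + 1·1 + 1·0 = 3.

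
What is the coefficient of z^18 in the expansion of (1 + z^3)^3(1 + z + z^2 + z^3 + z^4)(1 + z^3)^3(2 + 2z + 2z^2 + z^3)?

(1 + z^3)^3 has coefficients 1,0,0,3,0,0,3,0,0,1 for degrees 0…9.
(1 + z + z^2 + z^3 + z^4) has coefficients 1,1,1,1,1,0,0,0,0,0,0,0,0,0,0,0,0,0,0 for degrees 0…18.
Multiplying by (1 + z^3)^3 gives running coefficients 1,1,1,4,4,3,6,6,3,4,4,1,1,1,0,0,0,0,0 for degrees 0…18.
Finally multiplying by (2 + 2z + 2z^2 + z^3), the product of all factors after the first has coefficients 2,4,6,13,19,23,30,34,33,32,28,21,16,10,5,3,1,0,0 for degrees 0…18.
[z^18] = 1·0 + 3·3 + 3·16 + 1·32 = 89.

89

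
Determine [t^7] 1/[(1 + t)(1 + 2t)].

Partial fractions give a closed form: a_n = (-1)·(-1)^n + (2)·(-2)^n.
At n = 7: a_7 = -255.

-255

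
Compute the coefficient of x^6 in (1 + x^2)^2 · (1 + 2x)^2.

4

(1 + x^2)^2 has coefficients 1,0,2,0,1 for degrees 0…4.
(1 + 2x)^2 has coefficients 1,4,4,0,0,0,0 for degrees 0…6.
[x^6] = 1·0 + 2·0 + 1·4 = 4.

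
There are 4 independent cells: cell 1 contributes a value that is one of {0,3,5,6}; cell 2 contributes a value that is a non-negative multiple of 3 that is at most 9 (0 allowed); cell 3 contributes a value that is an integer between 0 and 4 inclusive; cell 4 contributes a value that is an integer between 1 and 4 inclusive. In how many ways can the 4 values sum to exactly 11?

26

The generating function for the choices is (1 + t^3 + t^5 + t^6)·(1 + t^3 + t^6 + t^9)·(1 + t + t^2 + t^3 + t^4)·(t + t^2 + t^3 + t^4); the count is [t^11].
(1 + t^3 + t^5 + t^6) has coefficients 1,0,0,1,0,1,1 for degrees 0…6.
(1 + t^3 + t^6 + t^9) has coefficients 1,0,0,1,0,0,1,0,0,1,0,0 for degrees 0…11.
Multiplying by (1 + t + t^2 + t^3 + t^4) gives running coefficients 1,1,1,2,2,1,2,2,1,2,2,1 for degrees 0…11.
Finally multiplying by (t + t^2 + t^3 + t^4), the product of all factors after the first has coefficients 0,1,2,3,5,6,6,7,7,6,7,7 for degrees 0…11.
[t^11] = 1·7 + 1·7 + 1·6 + 1·6 = 26.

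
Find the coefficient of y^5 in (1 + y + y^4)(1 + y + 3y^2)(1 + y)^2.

(1 + y + y^4) has coefficients 1,1,0,0,1 for degrees 0…4.
(1 + y + 3y^2) has coefficients 1,1,3,0,0,0 for degrees 0…5.
Finally multiplying by (1 + y)^2, the product of all factors after the first has coefficients 1,3,6,7,3,0 for degrees 0…5.
[y^5] = 1·0 + 1·3 + 1·3 = 6.

6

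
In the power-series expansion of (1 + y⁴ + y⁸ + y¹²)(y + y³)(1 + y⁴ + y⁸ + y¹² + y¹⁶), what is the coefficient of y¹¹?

(1 + y⁴ + y⁸ + y¹²) has coefficients 1,0,0,0,1,0,0,0,1,0,0,0 for degrees 0…11.
(y + y³) has coefficients 0,1,0,1,0,0,0,0,0,0,0,0 for degrees 0…11.
Finally multiplying by (1 + y⁴ + y⁸ + y¹² + y¹⁶), the product of all factors after the first has coefficients 0,1,0,1,0,1,0,1,0,1,0,1 for degrees 0…11.
[y¹¹] = 1·1 + 1·1 + 1·1 = 3.

3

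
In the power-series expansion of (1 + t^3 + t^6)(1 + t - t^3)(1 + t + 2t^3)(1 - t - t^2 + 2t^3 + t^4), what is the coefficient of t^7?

(1 + t^3 + t^6) has coefficients 1,0,0,1,0,0,1 for degrees 0…6.
(1 + t - t^3) has coefficients 1,1,0,-1,0,0,0,0 for degrees 0…7.
Multiplying by (1 + t + 2t^3) gives running coefficients 1,2,1,1,1,0,-2,0 for degrees 0…7.
Finally multiplying by (1 - t - t^2 + 2t^3 + t^4), the product of all factors after the first has coefficients 1,1,-2,0,4,2,0,5 for degrees 0…7.
[t^7] = 1·5 + 1·4 + 1·1 = 10.

10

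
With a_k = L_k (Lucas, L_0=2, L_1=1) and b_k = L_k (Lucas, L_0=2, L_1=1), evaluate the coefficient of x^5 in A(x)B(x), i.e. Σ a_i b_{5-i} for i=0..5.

82

The convolution is the x^5 coefficient of A(x)B(x).
Σ = 2·11 + 1·7 + 3·4 + 4·3 + 7·1 + 11·2 = 82.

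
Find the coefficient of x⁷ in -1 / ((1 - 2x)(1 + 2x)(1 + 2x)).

512

The denominator gives the recurrence a_n = −2a_(n−1) + 4a_(n−2) + 8a_(n−3) for n ≥ 3; the numerator fixes a_0 = -1, a_1 = 2, a_2 = -8.
Iterating: -1, 2, -8, 16, -48, 96, -256, 512, so a_7 = 512.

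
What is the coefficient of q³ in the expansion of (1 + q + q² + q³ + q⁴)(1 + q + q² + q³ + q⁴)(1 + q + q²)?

(1 + q + q² + q³ + q⁴) has coefficients 1,1,1,1 for degrees 0…3.
(1 + q + q² + q³ + q⁴) has coefficients 1,1,1,1 for degrees 0…3.
Finally multiplying by (1 + q + q²), the product of all factors after the first has coefficients 1,2,3,3 for degrees 0…3.
[q³] = 1·3 + 1·3 + 1·2 + 1·1 = 9.

9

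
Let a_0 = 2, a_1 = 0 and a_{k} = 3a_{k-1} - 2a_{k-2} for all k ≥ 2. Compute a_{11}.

-4092

The ordinary generating function has denominator 1 - 3q + 2q^2.
Iterating the recurrence: a_0,…,a_{11} = 2, 0, -4, -12, -28, -60, -124, -252, -508, -1020, -2044, -4092.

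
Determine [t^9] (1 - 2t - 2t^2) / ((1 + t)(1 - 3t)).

The denominator gives the recurrence a_n = 2a_(n−1) + 3a_(n−2) for n ≥ 3; the numerator fixes a_0 = 1, a_1 = 0, a_2 = 1.
Iterating: 1, 0, 1, 2, 7, 20, 61, 182, 547, 1640, so a_9 = 1640.

1640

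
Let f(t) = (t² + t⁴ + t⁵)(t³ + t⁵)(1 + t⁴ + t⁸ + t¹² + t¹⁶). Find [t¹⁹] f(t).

(t² + t⁴ + t⁵) has coefficients 0,0,1,0,1,1 for degrees 0…5.
(t³ + t⁵) has coefficients 0,0,0,1,0,1,0,0,0,0,0,0,0,0,0,0,0,0,0,0 for degrees 0…19.
Finally multiplying by (1 + t⁴ + t⁸ + t¹² + t¹⁶), the product of all factors after the first has coefficients 0,0,0,1,0,1,0,1,0,1,0,1,0,1,0,1,0,1,0,1 for degrees 0…19.
[t¹⁹] = 1·1 + 1·1 + 1·0 = 2.

2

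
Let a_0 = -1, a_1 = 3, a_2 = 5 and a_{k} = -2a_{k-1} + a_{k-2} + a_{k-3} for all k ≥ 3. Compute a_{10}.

The ordinary generating function has denominator 1 + 2z - z^2 - z^3.
Iterating the recurrence: a_0,…,a_{10} = -1, 3, 5, -8, 24, -51, 118, -263, 593, -1331, 2992.

2992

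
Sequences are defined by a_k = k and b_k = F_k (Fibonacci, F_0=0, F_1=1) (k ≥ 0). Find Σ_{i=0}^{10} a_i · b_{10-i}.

221

The convolution is the t^10 coefficient of A(t)B(t).
Σ = 0·55 + 1·34 + 2·21 + 3·13 + 4·8 + 5·5 + 6·3 + 7·2 + 8·1 + 9·1 + 10·0 = 221.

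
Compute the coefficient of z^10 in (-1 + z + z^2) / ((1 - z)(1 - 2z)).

-513

The denominator gives the recurrence a_n = 3a_(n−1) − 2a_(n−2) for n ≥ 3; the numerator fixes a_0 = -1, a_1 = -2, a_2 = -3.
Iterating: -1, -2, -3, -5, -9, -17, -33, -65, -129, -257, -513, so a_10 = -513.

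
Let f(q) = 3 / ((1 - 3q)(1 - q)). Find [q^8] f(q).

29523

The denominator gives the recurrence a_n = 4a_(n−1) − 3a_(n−2) for n ≥ 2; the numerator fixes a_0 = 3, a_1 = 12.
Iterating: 3, 12, 39, 120, 363, 1092, 3279, 9840, 29523, so a_8 = 29523.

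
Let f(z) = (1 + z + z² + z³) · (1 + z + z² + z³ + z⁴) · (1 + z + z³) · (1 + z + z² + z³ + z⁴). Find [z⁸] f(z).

40

(1 + z + z² + z³) has coefficients 1,1,1,1 for degrees 0…3.
(1 + z + z² + z³ + z⁴) has coefficients 1,1,1,1,1,0,0,0,0 for degrees 0…8.
Multiplying by (1 + z + z³) gives running coefficients 1,2,2,3,3,2,1,1,0 for degrees 0…8.
Finally multiplying by (1 + z + z² + z³ + z⁴), the product of all factors after the first has coefficients 1,3,5,8,11,12,11,10,7 for degrees 0…8.
[z⁸] = 1·7 + 1·10 + 1·11 + 1·12 = 40.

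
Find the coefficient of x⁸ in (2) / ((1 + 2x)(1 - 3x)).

Partial fractions give a closed form: a_n = (4/5)·(-2)^n + (6/5)·3^n.
At n = 8: a_8 = 8078.

8078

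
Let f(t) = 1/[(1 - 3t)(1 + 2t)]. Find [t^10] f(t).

35839

The denominator gives the recurrence a_n = a_(n−1) + 6a_(n−2) for n ≥ 2; the numerator fixes a_0 = 1, a_1 = 1.
Iterating: 1, 1, 7, 13, 55, 133, 463, 1261, 4039, 11605, 35839, so a_10 = 35839.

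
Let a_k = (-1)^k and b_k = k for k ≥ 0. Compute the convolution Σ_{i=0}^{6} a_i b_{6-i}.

3

The convolution is the x^6 coefficient of A(x)B(x).
Σ = 1·6 − 1·5 + 1·4 − 1·3 + 1·2 − 1·1 + 1·0 = 3.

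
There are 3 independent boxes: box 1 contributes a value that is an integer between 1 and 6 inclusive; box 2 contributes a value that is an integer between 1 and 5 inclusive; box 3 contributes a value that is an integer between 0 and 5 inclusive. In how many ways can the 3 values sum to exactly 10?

23

The generating function for the choices is (z + z^2 + z^3 + z^4 + z^5 + z^6)·(z + z^2 + z^3 + z^4 + z^5)·(1 + z + z^2 + z^3 + z^4 + z^5); the count is [z^10].
(z + z^2 + z^3 + z^4 + z^5 + z^6) has coefficients 0,1,1,1,1,1,1 for degrees 0…6.
(z + z^2 + z^3 + z^4 + z^5) has coefficients 0,1,1,1,1,1,0,0,0,0,0 for degrees 0…10.
Finally multiplying by (1 + z + z^2 + z^3 + z^4 + z^5), the product of all factors after the first has coefficients 0,1,2,3,4,5,5,4,3,2,1 for degrees 0…10.
[z^10] = 1·2 + 1·3 + 1·4 + 1·5 + 1·5 + 1·4 = 23.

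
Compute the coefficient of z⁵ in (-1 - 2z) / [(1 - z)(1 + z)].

-2

Partial fractions give a closed form: a_n = (-3/2)·1^n + (1/2)·(-1)^n.
At n = 5: a_5 = -2.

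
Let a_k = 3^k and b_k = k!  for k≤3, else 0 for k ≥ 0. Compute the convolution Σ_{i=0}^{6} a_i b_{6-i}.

1296

This is [x^6] in the product of the two ordinary generating functions.
Σ = 1·0 + 3·0 + 9·0 + 27·6 + 81·2 + 243·1 + 729·1 = 1296.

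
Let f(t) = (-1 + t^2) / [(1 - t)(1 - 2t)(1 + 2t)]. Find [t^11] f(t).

Partial fractions give a closed form: a_n = (-3/4)·2^n + (-1/4)·(-2)^n.
At n = 11: a_11 = -1024.

-1024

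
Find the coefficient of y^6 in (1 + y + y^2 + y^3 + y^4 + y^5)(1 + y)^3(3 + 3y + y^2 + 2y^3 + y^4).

(1 + y + y^2 + y^3 + y^4 + y^5) has coefficients 1,1,1,1,1,1 for degrees 0…5.
(1 + y)^3 has coefficients 1,3,3,1,0,0,0 for degrees 0…6.
Finally multiplying by (3 + 3y + y^2 + 2y^3 + y^4), the product of all factors after the first has coefficients 3,12,19,17,13,10,5 for degrees 0…6.
[y^6] = 1·5 + 1·10 + 1·13 + 1·17 + 1·19 + 1·12 = 76.

76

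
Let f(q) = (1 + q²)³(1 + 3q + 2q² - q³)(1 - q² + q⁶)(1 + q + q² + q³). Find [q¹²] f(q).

(1 + q²)³ has coefficients 1,0,3,0,3,0,1 for degrees 0…6.
(1 + 3q + 2q² - q³) has coefficients 1,3,2,-1,0,0,0,0,0,0,0,0,0 for degrees 0…12.
Multiplying by (1 - q² + q⁶) gives running coefficients 1,3,1,-4,-2,1,1,3,2,-1,0,0,0 for degrees 0…12.
Finally multiplying by (1 + q + q² + q³), the product of all factors after the first has coefficients 1,4,5,1,-2,-4,-4,3,7,5,4,1,-1 for degrees 0…12.
[q¹²] = 1·(-1) + 3·4 + 3·7 + 1·(-4) = 28.

28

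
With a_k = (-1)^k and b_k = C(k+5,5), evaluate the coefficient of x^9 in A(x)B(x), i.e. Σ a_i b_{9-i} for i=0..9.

1211

This is [x^9] in the product of the two ordinary generating functions.
Σ = 1·2002 − 1·1287 + 1·792 − 1·462 + 1·252 − 1·126 + 1·56 − 1·21 + 1·6 − 1·1 = 1211.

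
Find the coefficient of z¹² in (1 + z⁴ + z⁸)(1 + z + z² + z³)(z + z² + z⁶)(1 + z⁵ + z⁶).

9

(1 + z⁴ + z⁸) has coefficients 1,0,0,0,1,0,0,0,1 for degrees 0…8.
(1 + z + z² + z³) has coefficients 1,1,1,1,0,0,0,0,0,0,0,0,0 for degrees 0…12.
Multiplying by (z + z² + z⁶) gives running coefficients 0,1,2,2,2,1,1,1,1,1,0,0,0 for degrees 0…12.
Finally multiplying by (1 + z⁵ + z⁶), the product of all factors after the first has coefficients 0,1,2,2,2,1,2,4,5,5,3,2,2 for degrees 0…12.
[z¹²] = 1·2 + 1·5 + 1·2 = 9.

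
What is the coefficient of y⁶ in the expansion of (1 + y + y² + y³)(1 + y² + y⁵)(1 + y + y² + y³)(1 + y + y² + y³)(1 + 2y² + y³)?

74

(1 + y + y² + y³) has coefficients 1,1,1,1 for degrees 0…3.
(1 + y² + y⁵) has coefficients 1,0,1,0,0,1,0 for degrees 0…6.
Multiplying by (1 + y + y² + y³) gives running coefficients 1,1,2,2,1,2,1 for degrees 0…6.
Multiplying by (1 + y + y² + y³) gives running coefficients 1,2,4,6,6,7,6 for degrees 0…6.
Finally multiplying by (1 + 2y² + y³), the product of all factors after the first has coefficients 1,2,6,11,16,23,24 for degrees 0…6.
[y⁶] = 1·24 + 1·23 + 1·16 + 1·11 = 74.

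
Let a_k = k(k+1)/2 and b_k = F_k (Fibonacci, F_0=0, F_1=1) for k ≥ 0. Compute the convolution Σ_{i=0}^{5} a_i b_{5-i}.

25

The convolution is the x^5 coefficient of A(x)B(x).
Σ = 0·5 + 1·3 + 3·2 + 6·1 + 10·1 + 15·0 = 25.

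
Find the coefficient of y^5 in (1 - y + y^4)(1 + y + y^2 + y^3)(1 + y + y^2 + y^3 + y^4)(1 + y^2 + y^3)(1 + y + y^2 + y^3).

(1 - y + y^4) has coefficients 1,-1,0,0,1 for degrees 0…4.
(1 + y + y^2 + y^3) has coefficients 1,1,1,1,0,0 for degrees 0…5.
Multiplying by (1 + y + y^2 + y^3 + y^4) gives running coefficients 1,2,3,4,4,3 for degrees 0…5.
Multiplying by (1 + y^2 + y^3) gives running coefficients 1,2,4,7,9,10 for degrees 0…5.
Finally multiplying by (1 + y + y^2 + y^3), the product of all factors after the first has coefficients 1,3,7,14,22,30 for degrees 0…5.
[y^5] = 1·30 − 1·22 + 1·3 = 11.

11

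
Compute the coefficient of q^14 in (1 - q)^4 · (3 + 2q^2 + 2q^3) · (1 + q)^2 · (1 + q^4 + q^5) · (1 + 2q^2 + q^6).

-15

(1 - q)^4 has coefficients 1,-4,6,-4,1 for degrees 0…4.
(3 + 2q^2 + 2q^3) has coefficients 3,0,2,2,0,0,0,0,0,0,0,0,0,0,0 for degrees 0…14.
Multiplying by (1 + q)^2 gives running coefficients 3,6,5,6,6,2,0,0,0,0,0,0,0,0,0 for degrees 0…14.
Multiplying by (1 + q^4 + q^5) gives running coefficients 3,6,5,6,9,11,11,11,12,8,2,0,0,0,0 for degrees 0…14.
Finally multiplying by (1 + 2q^2 + q^6), the product of all factors after the first has coefficients 3,6,11,18,19,23,32,39,39,36,35,27,15,11,12 for degrees 0…14.
[q^14] = 1·12 − 4·11 + 6·15 − 4·27 + 1·35 = -15.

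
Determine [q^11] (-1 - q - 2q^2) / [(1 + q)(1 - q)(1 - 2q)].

The denominator gives the recurrence a_n = 2a_(n−1) + a_(n−2) − 2a_(n−3) for n ≥ 3; the numerator fixes a_0 = -1, a_1 = -3, a_2 = -9.
Iterating: -1, -3, -9, -19, -41, -83, -169, -339, -681, -1363, -2729, -5459, so a_11 = -5459.

-5459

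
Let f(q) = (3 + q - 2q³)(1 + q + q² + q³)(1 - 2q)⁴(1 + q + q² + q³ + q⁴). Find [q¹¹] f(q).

32

(3 + q - 2q³) has coefficients 3,1,0,-2 for degrees 0…3.
(1 + q + q² + q³) has coefficients 1,1,1,1,0,0,0,0,0,0,0,0 for degrees 0…11.
Multiplying by (1 - 2q)⁴ gives running coefficients 1,-7,17,-15,0,8,-16,16,0,0,0,0 for degrees 0…11.
Finally multiplying by (1 + q + q² + q³ + q⁴), the product of all factors after the first has coefficients 1,-6,11,-4,-4,3,-6,-7,8,8,0,16 for degrees 0…11.
[q¹¹] = 3·16 + 1·0 − 2·8 = 32.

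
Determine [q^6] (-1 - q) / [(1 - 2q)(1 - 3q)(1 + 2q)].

-1660

Partial fractions give a closed form: a_n = (3/2)·2^n + (-12/5)·3^n + (-1/10)·(-2)^n.
At n = 6: a_6 = -1660.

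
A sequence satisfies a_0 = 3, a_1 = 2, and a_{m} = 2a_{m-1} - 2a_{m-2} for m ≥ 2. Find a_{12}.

-192

The ordinary generating function has denominator 1 - 2x + 2x^2.
Iterating the recurrence: a_0,…,a_{12} = 3, 2, -2, -8, -12, -8, 8, 32, 48, 32, -32, -128, -192.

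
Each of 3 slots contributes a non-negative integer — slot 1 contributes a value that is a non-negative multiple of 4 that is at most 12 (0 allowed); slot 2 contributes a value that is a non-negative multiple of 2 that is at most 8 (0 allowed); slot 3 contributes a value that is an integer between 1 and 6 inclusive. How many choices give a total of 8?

The generating function for the choices is (1 + z^4 + z^8 + z^12)·(1 + z^2 + z^4 + z^6 + z^8)·(z + z^2 + z^3 + z^4 + z^5 + z^6); the count is [z^8].
(1 + z^4 + z^8 + z^12) has coefficients 1,0,0,0,1,0,0,0,1 for degrees 0…8.
(1 + z^2 + z^4 + z^6 + z^8) has coefficients 1,0,1,0,1,0,1,0,1 for degrees 0…8.
Finally multiplying by (z + z^2 + z^3 + z^4 + z^5 + z^6), the product of all factors after the first has coefficients 0,1,1,2,2,3,3,3,3 for degrees 0…8.
[z^8] = 1·3 + 1·2 + 1·0 = 5.

5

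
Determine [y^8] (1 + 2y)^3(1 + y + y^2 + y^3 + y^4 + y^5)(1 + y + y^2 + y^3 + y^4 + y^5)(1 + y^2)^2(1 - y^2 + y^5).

(1 + 2y)^3 has coefficients 1,6,12,8 for degrees 0…3.
(1 + y + y^2 + y^3 + y^4 + y^5) has coefficients 1,1,1,1,1,1,0,0,0 for degrees 0…8.
Multiplying by (1 + y + y^2 + y^3 + y^4 + y^5) gives running coefficients 1,2,3,4,5,6,5,4,3 for degrees 0…8.
Multiplying by (1 + y^2)^2 gives running coefficients 1,2,5,8,12,16,18,20,18 for degrees 0…8.
Finally multiplying by (1 - y^2 + y^5), the product of all factors after the first has coefficients 1,2,4,6,7,9,8,9,8 for degrees 0…8.
[y^8] = 1·8 + 6·9 + 12·8 + 8·9 = 230.

230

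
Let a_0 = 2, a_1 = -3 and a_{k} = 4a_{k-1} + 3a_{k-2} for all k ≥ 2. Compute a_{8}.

-70062

The ordinary generating function has denominator 1 - 4y - 3y^2.
Iterating the recurrence: a_0,…,a_{8} = 2, -3, -6, -33, -150, -699, -3246, -15081, -70062.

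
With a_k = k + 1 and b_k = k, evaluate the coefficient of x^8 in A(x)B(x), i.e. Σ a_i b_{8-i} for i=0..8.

120

This is [x^8] in the product of the two ordinary generating functions.
Σ = 1·8 + 2·7 + 3·6 + 4·5 + 5·4 + 6·3 + 7·2 + 8·1 + 9·0 = 120.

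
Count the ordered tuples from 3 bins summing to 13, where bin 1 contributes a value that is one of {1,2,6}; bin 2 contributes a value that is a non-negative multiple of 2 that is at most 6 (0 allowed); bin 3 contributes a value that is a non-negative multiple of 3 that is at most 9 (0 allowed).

The generating function for the choices is (y + y^2 + y^6)·(1 + y^2 + y^4 + y^6)·(1 + y^3 + y^6 + y^9); the count is [y^13].
(y + y^2 + y^6) has coefficients 0,1,1,0,0,0,1 for degrees 0…6.
(1 + y^2 + y^4 + y^6) has coefficients 1,0,1,0,1,0,1,0,0,0,0,0,0,0 for degrees 0…13.
Finally multiplying by (1 + y^3 + y^6 + y^9), the product of all factors after the first has coefficients 1,0,1,1,1,1,2,1,1,2,1,1,1,1 for degrees 0…13.
[y^13] = 1·1 + 1·1 + 1·1 = 3.

3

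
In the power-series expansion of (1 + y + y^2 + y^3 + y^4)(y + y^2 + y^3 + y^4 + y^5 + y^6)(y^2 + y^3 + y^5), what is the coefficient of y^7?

(1 + y + y^2 + y^3 + y^4) has coefficients 1,1,1,1,1 for degrees 0…4.
(y + y^2 + y^3 + y^4 + y^5 + y^6) has coefficients 0,1,1,1,1,1,1,0 for degrees 0…7.
Finally multiplying by (y^2 + y^3 + y^5), the product of all factors after the first has coefficients 0,0,0,1,2,2,3,3 for degrees 0…7.
[y^7] = 1·3 + 1·3 + 1·2 + 1·2 + 1·1 = 11.

11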